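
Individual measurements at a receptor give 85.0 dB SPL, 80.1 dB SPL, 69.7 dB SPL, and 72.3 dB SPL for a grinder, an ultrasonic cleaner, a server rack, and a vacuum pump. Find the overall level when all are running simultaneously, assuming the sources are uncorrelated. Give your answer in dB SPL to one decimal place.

For uncorrelated sources the intensities add, so convert each level to linear form, sum, and take 10·log₁₀ of the total.
Σ 10^(L/10) = 10^(85.0/10) + 10^(80.1/10) + 10^(69.7/10) + 10^(72.3/10) = 4.449e+08.
L_total = 10·log₁₀(4.449e+08) = 86.48 dB SPL.

86.5 dB SPL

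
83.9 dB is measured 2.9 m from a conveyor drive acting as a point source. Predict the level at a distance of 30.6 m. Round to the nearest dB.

For a point source, L₂ = L₁ − 20·log₁₀(r₂/r₁).
L₂ = 83.9 − 20·log₁₀(30.6/2.9) = 83.9 − 20.466 = 63.43 dB.

63 dB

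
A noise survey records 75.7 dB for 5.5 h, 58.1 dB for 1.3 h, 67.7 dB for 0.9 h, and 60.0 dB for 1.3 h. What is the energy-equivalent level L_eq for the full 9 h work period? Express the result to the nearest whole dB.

Weight each interval's intensity by its duration and average over T = 9 h:
Σ tᵢ·10^(Lᵢ/10) = 5.5·10^(75.7/10) + 1.3·10^(58.1/10) + 0.9·10^(67.7/10) + 1.3·10^(60.0/10) = 2.118e+08.
L_eq = 10·log₁₀(2.118e+08/9) = 73.72 dB.

74 dB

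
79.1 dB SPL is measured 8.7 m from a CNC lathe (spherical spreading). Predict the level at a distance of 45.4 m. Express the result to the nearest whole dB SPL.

65 dB SPL

Point-source attenuation: ΔL = 20·log₁₀(r₂/r₁) = 20·log₁₀(45.4/8.7) = 14.351 dB.
L₂ = 79.1 − 20·log₁₀(45.4/8.7) = 79.1 − 14.351 = 64.75 dB SPL.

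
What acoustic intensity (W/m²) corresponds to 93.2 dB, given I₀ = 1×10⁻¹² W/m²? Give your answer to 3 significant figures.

0.00209 W/m²

I/I₀ = 10^(93.2/10) = 2.089e+09, so I = 2.089e+09 × 10⁻¹² W/m².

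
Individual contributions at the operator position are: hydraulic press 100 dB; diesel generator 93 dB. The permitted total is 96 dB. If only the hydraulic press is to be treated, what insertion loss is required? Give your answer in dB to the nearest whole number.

7 dB

Everything except the hydraulic press sums to 10^(93/10) = 1.995e+09 in linear terms, 93.00 dB.
The limit corresponds to 10^(96/10) = 3.981e+09; subtracting the fixed part leaves 1.986e+09 for the hydraulic press, i.e. 92.98 dB.
Required insertion loss = 100 − 92.98 = 7.02 dB.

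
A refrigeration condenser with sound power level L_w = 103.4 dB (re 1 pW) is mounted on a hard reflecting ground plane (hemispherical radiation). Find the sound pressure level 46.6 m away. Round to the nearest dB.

62 dB

Free-field hemispherical radiation: L_p = L_w − 10·log₁₀(2π·r²), r = 46.6 m.
2π·r² = 1.364e+04 m², 10·log₁₀ of that is 41.350 dB.
L_p = 103.4 − 41.350 = 62.05 dB.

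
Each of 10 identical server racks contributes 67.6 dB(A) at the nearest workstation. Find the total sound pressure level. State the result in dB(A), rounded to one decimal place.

N identical incoherent sources raise the level by 10·log₁₀ N.
L_total = 67.6 + 10·log₁₀(10) = 67.6 + 10.000 = 77.60 dB(A).

77.6 dB(A)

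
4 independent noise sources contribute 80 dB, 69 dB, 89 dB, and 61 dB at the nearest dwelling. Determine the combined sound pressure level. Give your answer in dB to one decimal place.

89.6 dB

Incoherent sources combine by intensity addition: L_total = 10·log₁₀(Σ 10^(L_i/10)).
Σ 10^(L/10) = 10^(80/10) + 10^(69/10) + 10^(89/10) + 10^(61/10) = 9.035e+08.
L_total = 10·log₁₀(9.035e+08) = 89.56 dB.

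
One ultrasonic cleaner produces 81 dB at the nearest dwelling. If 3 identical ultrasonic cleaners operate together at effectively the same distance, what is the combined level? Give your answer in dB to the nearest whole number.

86 dB

With 3 equal, uncorrelated contributions the intensity is 3× that of one unit, giving a rise of 10·log₁₀ 3.
L_total = 81 + 10·log₁₀(3) = 81 + 4.771 = 85.77 dB.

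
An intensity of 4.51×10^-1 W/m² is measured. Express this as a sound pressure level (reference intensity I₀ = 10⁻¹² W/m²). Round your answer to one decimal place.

116.5 dB

I/I₀ = 4.51×10^-1/10⁻¹² = 4.51×10^11, and L = 10·log₁₀(I/I₀).
L = 10·(0.6542 + 11) = 116.54 dB.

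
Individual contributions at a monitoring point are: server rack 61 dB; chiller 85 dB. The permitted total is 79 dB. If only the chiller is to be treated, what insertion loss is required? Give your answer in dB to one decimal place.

Fixed contribution from the other source: Σ 10^(L/10) = 10^(61/10) = 1.259e+06 (61.00 dB).
The limit corresponds to 10^(79/10) = 7.943e+07; subtracting the fixed part leaves 7.817e+07 for the chiller, i.e. 78.93 dB.
Required insertion loss = 85 − 78.93 = 6.07 dB.

6.1 dB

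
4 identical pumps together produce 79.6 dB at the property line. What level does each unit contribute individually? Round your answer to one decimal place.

73.6 dB

4 equal contributions raise the level by 10·log₁₀ 4 = 6.021 dB, so each unit alone gives 79.6 − 6.021.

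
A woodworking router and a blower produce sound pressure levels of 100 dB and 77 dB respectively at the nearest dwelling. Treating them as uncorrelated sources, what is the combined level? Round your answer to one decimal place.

100.0 dB

Incoherent sources combine by intensity addition: L_total = 10·log₁₀(Σ 10^(L_i/10)).
Σ 10^(L/10) = 10^(100/10) + 10^(77/10) = 1.005e+10.
L_total = 10·log₁₀(1.005e+10) = 100.02 dB.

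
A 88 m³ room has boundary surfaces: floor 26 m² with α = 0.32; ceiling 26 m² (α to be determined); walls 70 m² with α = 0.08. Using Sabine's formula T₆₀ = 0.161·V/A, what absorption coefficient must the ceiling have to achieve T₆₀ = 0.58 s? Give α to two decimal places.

0.40

A = 0.161·V/T₆₀ = 0.161·88/0.58 = 24.43 m² sabins.
Absorption from the other surfaces = 26·0.32 + 70·0.08 = 13.92 m², so the ceiling must supply 10.51 m² over 26 m².
α = 10.51/26 = 0.404.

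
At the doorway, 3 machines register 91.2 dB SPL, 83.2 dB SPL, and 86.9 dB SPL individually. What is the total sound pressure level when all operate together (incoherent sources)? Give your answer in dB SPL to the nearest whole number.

93 dB SPL

Incoherent sources combine by intensity addition: L_total = 10·log₁₀(Σ 10^(L_i/10)).
Σ 10^(L/10) = 10^(91.2/10) + 10^(83.2/10) + 10^(86.9/10) = 2.017e+09.
L_total = 10·log₁₀(2.017e+09) = 93.05 dB SPL.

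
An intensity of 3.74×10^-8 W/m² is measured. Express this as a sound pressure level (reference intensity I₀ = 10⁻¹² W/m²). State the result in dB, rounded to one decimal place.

L = 10·log₁₀(I/I₀) = 10·log₁₀(3.74×10^-8/10⁻¹²) = 10·log₁₀(3.74×10^4).
L = 10·(0.5729 + 4) = 45.73 dB.

45.7 dB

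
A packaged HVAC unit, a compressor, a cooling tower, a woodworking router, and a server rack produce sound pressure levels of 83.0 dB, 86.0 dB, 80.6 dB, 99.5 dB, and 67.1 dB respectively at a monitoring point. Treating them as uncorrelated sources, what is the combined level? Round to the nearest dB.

For uncorrelated sources the intensities add, so convert each level to linear form, sum, and take 10·log₁₀ of the total.
Σ 10^(L/10) = 10^(83.0/10) + 10^(86.0/10) + 10^(80.6/10) + 10^(99.5/10) + 10^(67.1/10) = 9.630e+09.
L_total = 10·log₁₀(9.630e+09) = 99.84 dB.

100 dB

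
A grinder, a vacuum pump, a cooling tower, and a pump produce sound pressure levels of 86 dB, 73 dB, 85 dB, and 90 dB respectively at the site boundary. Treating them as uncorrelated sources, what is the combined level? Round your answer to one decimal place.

For uncorrelated sources the intensities add, so convert each level to linear form, sum, and take 10·log₁₀ of the total.
Σ 10^(L/10) = 10^(86/10) + 10^(73/10) + 10^(85/10) + 10^(90/10) = 1.734e+09.
L_total = 10·log₁₀(1.734e+09) = 92.39 dB.

92.4 dB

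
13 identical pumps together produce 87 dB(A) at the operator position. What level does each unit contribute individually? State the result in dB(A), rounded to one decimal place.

75.9 dB(A)

13 equal contributions raise the level by 10·log₁₀ 13 = 11.139 dB, so each unit alone gives 87 − 11.139.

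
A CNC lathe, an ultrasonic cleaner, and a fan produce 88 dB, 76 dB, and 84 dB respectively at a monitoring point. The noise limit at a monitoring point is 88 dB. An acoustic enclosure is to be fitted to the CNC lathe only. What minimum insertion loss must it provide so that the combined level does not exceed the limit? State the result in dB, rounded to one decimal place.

2.7 dB

Everything except the CNC lathe sums to 10^(76/10) + 10^(84/10) = 2.910e+08 in linear terms, 84.64 dB.
The limit corresponds to 10^(88/10) = 6.310e+08; subtracting the fixed part leaves 3.400e+08 for the CNC lathe, i.e. 85.31 dB.
Required insertion loss = 88 − 85.31 = 2.69 dB.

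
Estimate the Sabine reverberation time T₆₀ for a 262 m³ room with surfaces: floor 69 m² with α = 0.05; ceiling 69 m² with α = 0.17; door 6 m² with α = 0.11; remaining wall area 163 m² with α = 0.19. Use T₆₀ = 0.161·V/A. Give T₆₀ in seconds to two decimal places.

A = Σ Sᵢαᵢ = 69·0.05 + 69·0.17 + 6·0.11 + 163·0.19 = 46.81 m².
T₆₀ = 0.161·V/A = 0.161·262/46.81 = 0.901 s.

0.90 s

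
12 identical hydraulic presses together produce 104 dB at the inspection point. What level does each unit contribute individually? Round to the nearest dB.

93 dB

For N identical incoherent sources L_total = L₁ + 10·log₁₀ N, so L₁ = 104 − 10·log₁₀(12) = 104 − 10.792.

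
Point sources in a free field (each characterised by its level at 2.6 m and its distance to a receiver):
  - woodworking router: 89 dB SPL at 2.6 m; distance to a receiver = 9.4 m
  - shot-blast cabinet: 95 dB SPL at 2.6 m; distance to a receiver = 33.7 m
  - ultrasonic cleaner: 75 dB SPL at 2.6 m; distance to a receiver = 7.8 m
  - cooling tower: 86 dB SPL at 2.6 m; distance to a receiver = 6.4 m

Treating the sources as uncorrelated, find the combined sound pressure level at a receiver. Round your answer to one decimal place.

Apply inverse-square spreading to bring every level to the receiver, then sum 10^(L/10).
woodworking router: 89 − 20·log₁₀(9.4/2.6) = 89 − 11.16 = 77.84 dB SPL.
shot-blast cabinet: 95 − 20·log₁₀(33.7/2.6) = 95 − 22.25 = 72.75 dB SPL.
ultrasonic cleaner: 75 − 20·log₁₀(7.8/2.6) = 75 − 9.54 = 65.46 dB SPL.
cooling tower: 86 − 20·log₁₀(6.4/2.6) = 86 − 7.82 = 78.18 dB SPL.
Σ 10^(L/10) = 1.488e+08 → L_total = 10·log₁₀(1.488e+08) = 81.73 dB SPL.

81.7 dB SPL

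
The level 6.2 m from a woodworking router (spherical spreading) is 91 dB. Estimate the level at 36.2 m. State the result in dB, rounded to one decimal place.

75.7 dB

Point-source attenuation: ΔL = 20·log₁₀(r₂/r₁) = 20·log₁₀(36.2/6.2) = 15.326 dB.
L₂ = 91 − 20·log₁₀(36.2/6.2) = 91 − 15.326 = 75.67 dB.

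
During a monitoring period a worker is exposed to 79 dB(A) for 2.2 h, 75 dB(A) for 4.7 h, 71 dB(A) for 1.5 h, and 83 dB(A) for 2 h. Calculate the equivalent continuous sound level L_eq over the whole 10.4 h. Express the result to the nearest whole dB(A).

L_eq = 10·log₁₀[(1/T)·Σ tᵢ·10^(Lᵢ/10)] with T = 10.4 h.
Σ tᵢ·10^(Lᵢ/10) = 2.2·10^(79/10) + 4.7·10^(75/10) + 1.5·10^(71/10) + 2·10^(83/10) = 7.413e+08.
L_eq = 10·log₁₀(7.413e+08/10.4) = 78.53 dB(A).

79 dB(A)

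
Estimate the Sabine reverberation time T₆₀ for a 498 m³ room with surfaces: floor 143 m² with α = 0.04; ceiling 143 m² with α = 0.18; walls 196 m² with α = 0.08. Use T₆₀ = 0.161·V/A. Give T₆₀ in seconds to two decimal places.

1.70 s

A = Σ Sᵢαᵢ = 143·0.04 + 143·0.18 + 196·0.08 = 47.14 m².
T₆₀ = 0.161·V/A = 0.161·498/47.14 = 1.701 s.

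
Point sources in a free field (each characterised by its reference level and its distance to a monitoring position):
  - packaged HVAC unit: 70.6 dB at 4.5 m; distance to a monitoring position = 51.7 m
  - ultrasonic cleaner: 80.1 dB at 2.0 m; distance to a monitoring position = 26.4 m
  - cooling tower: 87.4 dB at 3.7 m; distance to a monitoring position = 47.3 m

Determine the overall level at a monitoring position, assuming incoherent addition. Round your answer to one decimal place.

Apply inverse-square spreading to bring every level to the receiver, then sum 10^(L/10).
packaged HVAC unit: 70.6 − 20·log₁₀(51.7/4.5) = 70.6 − 21.21 = 49.39 dB.
ultrasonic cleaner: 80.1 − 20·log₁₀(26.4/2.0) = 80.1 − 22.41 = 57.69 dB.
cooling tower: 87.4 − 20·log₁₀(47.3/3.7) = 87.4 − 22.13 = 65.27 dB.
Σ 10^(L/10) = 4.037e+06 → L_total = 10·log₁₀(4.037e+06) = 66.06 dB.

66.1 dB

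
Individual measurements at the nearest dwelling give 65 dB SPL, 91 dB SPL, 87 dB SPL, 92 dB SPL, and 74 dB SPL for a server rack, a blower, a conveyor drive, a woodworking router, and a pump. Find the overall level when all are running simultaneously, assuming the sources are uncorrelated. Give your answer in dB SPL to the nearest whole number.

95 dB SPL

Incoherent sources combine by intensity addition: L_total = 10·log₁₀(Σ 10^(L_i/10)).
Σ 10^(L/10) = 10^(65/10) + 10^(91/10) + 10^(87/10) + 10^(92/10) + 10^(74/10) = 3.373e+09.
L_total = 10·log₁₀(3.373e+09) = 95.28 dB SPL.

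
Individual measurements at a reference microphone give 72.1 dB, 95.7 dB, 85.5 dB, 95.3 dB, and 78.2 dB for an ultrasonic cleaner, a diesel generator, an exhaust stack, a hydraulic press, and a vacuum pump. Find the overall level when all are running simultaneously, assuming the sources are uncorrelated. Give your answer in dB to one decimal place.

98.8 dB

Incoherent sources combine by intensity addition: L_total = 10·log₁₀(Σ 10^(L_i/10)).
Σ 10^(L/10) = 10^(72.1/10) + 10^(95.7/10) + 10^(85.5/10) + 10^(95.3/10) + 10^(78.2/10) = 7.541e+09.
L_total = 10·log₁₀(7.541e+09) = 98.77 dB.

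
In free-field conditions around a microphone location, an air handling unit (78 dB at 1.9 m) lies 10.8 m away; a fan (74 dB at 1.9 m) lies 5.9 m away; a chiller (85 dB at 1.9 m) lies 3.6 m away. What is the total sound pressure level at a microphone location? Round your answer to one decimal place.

Apply inverse-square spreading to bring every level to the receiver, then sum 10^(L/10).
air handling unit: 78 − 20·log₁₀(10.8/1.9) = 78 − 15.09 = 62.91 dB.
fan: 74 − 20·log₁₀(5.9/1.9) = 74 − 9.84 = 64.16 dB.
chiller: 85 − 20·log₁₀(3.6/1.9) = 85 − 5.55 = 79.45 dB.
Σ 10^(L/10) = 9.264e+07 → L_total = 10·log₁₀(9.264e+07) = 79.67 dB.

79.7 dB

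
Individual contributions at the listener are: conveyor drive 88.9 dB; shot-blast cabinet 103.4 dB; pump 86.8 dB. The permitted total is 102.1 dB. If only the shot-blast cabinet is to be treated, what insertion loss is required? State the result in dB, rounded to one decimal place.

The untreated sources together contribute 10^(88.9/10) + 10^(86.8/10) = 1.255e+09, i.e. 90.99 dB.
To meet 102.1 dB overall, the treated shot-blast cabinet may contribute at most 10^(102.1/10) − 1.255e+09 = 1.496e+10, i.e. 101.75 dB.
Required insertion loss = 103.4 − 101.75 = 1.65 dB.

1.6 dB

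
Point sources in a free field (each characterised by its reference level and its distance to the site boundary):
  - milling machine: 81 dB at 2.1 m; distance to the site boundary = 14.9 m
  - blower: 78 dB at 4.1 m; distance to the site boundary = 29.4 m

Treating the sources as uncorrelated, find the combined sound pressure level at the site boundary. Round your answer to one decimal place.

Apply inverse-square spreading to bring every level to the receiver, then sum 10^(L/10).
milling machine: 81 − 20·log₁₀(14.9/2.1) = 81 − 17.02 = 63.98 dB.
blower: 78 − 20·log₁₀(29.4/4.1) = 78 − 17.11 = 60.89 dB.
Σ 10^(L/10) = 3.728e+06 → L_total = 10·log₁₀(3.728e+06) = 65.71 dB.

65.7 dB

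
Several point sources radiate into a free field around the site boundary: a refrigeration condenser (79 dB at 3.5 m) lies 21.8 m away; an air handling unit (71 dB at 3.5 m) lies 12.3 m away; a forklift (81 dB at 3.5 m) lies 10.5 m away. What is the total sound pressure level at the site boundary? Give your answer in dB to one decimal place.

Apply inverse-square spreading to bring every level to the receiver, then sum 10^(L/10).
refrigeration condenser: 79 − 20·log₁₀(21.8/3.5) = 79 − 15.89 = 63.11 dB.
air handling unit: 71 − 20·log₁₀(12.3/3.5) = 71 − 10.92 = 60.08 dB.
forklift: 81 − 20·log₁₀(10.5/3.5) = 81 − 9.54 = 71.46 dB.
Σ 10^(L/10) = 1.705e+07 → L_total = 10·log₁₀(1.705e+07) = 72.32 dB.

72.3 dB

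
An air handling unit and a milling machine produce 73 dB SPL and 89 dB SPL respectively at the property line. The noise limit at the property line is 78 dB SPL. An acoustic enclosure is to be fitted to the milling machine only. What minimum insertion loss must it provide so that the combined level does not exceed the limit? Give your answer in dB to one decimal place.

12.7 dB

Fixed contribution from the other source: Σ 10^(L/10) = 10^(73/10) = 1.995e+07 (73.00 dB SPL).
To meet 78 dB SPL overall, the treated milling machine may contribute at most 10^(78/10) − 1.995e+07 = 4.314e+07, i.e. 76.35 dB SPL.
Required insertion loss = 89 − 76.35 = 12.65 dB.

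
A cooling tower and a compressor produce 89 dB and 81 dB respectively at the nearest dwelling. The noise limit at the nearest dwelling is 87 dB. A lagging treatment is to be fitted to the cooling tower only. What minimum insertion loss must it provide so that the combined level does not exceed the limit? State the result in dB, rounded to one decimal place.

The untreated sources together contribute 10^(81/10) = 1.259e+08, i.e. 81.00 dB.
To meet 87 dB overall, the treated cooling tower may contribute at most 10^(87/10) − 1.259e+08 = 3.753e+08, i.e. 85.74 dB.
Required insertion loss = 89 − 85.74 = 3.26 dB.

3.3 dB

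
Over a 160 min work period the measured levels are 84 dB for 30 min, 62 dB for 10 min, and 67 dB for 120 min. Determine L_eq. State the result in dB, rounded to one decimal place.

L_eq = 10·log₁₀[(1/T)·Σ tᵢ·10^(Lᵢ/10)] with T = 160 min.
Σ tᵢ·10^(Lᵢ/10) = 30·10^(84/10) + 10·10^(62/10) + 120·10^(67/10) = 8.153e+09.
L_eq = 10·log₁₀(8.153e+09/160) = 77.07 dB.

77.1 dB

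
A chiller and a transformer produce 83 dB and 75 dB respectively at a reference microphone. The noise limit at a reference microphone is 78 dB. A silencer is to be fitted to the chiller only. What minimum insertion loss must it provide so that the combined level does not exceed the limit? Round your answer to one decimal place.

8.0 dB

Everything except the chiller sums to 10^(75/10) = 3.162e+07 in linear terms, 75.00 dB.
The limit corresponds to 10^(78/10) = 6.310e+07; subtracting the fixed part leaves 3.147e+07 for the chiller, i.e. 74.98 dB.
Required insertion loss = 83 − 74.98 = 8.02 dB.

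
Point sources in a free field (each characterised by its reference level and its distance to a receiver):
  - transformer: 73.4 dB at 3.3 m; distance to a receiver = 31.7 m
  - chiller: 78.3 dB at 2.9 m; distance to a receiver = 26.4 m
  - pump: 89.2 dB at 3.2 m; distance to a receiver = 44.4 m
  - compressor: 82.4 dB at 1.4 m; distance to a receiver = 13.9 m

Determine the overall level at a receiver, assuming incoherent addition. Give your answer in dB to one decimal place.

Apply inverse-square spreading to bring every level to the receiver, then sum 10^(L/10).
transformer: 73.4 − 20·log₁₀(31.7/3.3) = 73.4 − 19.65 = 53.75 dB.
chiller: 78.3 − 20·log₁₀(26.4/2.9) = 78.3 − 19.18 = 59.12 dB.
pump: 89.2 − 20·log₁₀(44.4/3.2) = 89.2 − 22.84 = 66.36 dB.
compressor: 82.4 − 20·log₁₀(13.9/1.4) = 82.4 − 19.94 = 62.46 dB.
Σ 10^(L/10) = 7.136e+06 → L_total = 10·log₁₀(7.136e+06) = 68.53 dB.

68.5 dB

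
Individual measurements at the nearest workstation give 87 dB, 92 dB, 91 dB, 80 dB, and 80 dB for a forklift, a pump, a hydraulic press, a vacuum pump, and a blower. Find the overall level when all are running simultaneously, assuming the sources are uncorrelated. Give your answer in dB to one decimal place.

Incoherent sources combine by intensity addition: L_total = 10·log₁₀(Σ 10^(L_i/10)).
Σ 10^(L/10) = 10^(87/10) + 10^(92/10) + 10^(91/10) + 10^(80/10) + 10^(80/10) = 3.545e+09.
L_total = 10·log₁₀(3.545e+09) = 95.50 dB.

95.5 dB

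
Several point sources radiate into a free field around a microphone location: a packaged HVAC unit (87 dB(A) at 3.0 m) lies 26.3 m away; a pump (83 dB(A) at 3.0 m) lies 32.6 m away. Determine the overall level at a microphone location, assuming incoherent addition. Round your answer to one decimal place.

69.1 dB(A)

First find each source's level at the receiver (point-source: −20·log₁₀(r/r_ref)), then combine on an intensity basis.
packaged HVAC unit: 87 − 20·log₁₀(26.3/3.0) = 87 − 18.86 = 68.14 dB(A).
pump: 83 − 20·log₁₀(32.6/3.0) = 83 − 20.72 = 62.28 dB(A).
Σ 10^(L/10) = 8.211e+06 → L_total = 10·log₁₀(8.211e+06) = 69.14 dB(A).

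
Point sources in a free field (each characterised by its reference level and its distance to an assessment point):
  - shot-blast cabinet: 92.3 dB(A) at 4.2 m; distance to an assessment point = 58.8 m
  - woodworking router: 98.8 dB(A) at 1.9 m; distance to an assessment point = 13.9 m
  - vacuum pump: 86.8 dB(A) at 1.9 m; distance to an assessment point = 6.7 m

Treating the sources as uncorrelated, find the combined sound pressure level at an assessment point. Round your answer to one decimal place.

82.8 dB(A)

Propagate each source to the receiver with L = L_ref − 20·log₁₀(r/r_ref), then add intensities.
shot-blast cabinet: 92.3 − 20·log₁₀(58.8/4.2) = 92.3 − 22.92 = 69.38 dB(A).
woodworking router: 98.8 − 20·log₁₀(13.9/1.9) = 98.8 − 17.29 = 81.51 dB(A).
vacuum pump: 86.8 − 20·log₁₀(6.7/1.9) = 86.8 − 10.95 = 75.85 dB(A).
Σ 10^(L/10) = 1.889e+08 → L_total = 10·log₁₀(1.889e+08) = 82.76 dB(A).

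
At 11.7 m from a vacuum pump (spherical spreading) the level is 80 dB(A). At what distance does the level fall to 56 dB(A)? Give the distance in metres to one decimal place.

185.4 m

Point-source spreading drops the level by 20·log₁₀(r₂/r₁); inverting, r₂/r₁ = 10^(ΔL/20).
r₂ = 11.7·10^((80−56)/20) = 11.7·10^(24.0/20) = 185.43 m.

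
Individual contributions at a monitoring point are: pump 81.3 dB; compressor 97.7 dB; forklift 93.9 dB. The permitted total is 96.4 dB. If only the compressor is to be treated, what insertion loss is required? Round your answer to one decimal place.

5.2 dB

Fixed contribution from the other sources: Σ 10^(L/10) = 10^(81.3/10) + 10^(93.9/10) = 2.590e+09 (94.13 dB).
The limit corresponds to 10^(96.4/10) = 4.365e+09; subtracting the fixed part leaves 1.776e+09 for the compressor, i.e. 92.49 dB.
Required insertion loss = 97.7 − 92.49 = 5.21 dB.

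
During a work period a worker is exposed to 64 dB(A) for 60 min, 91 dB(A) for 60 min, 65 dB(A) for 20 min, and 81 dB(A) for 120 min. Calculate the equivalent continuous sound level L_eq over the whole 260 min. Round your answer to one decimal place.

85.4 dB(A)

L_eq = 10·log₁₀[(1/T)·Σ tᵢ·10^(Lᵢ/10)] with T = 260 min.
Σ tᵢ·10^(Lᵢ/10) = 60·10^(64/10) + 60·10^(91/10) + 20·10^(65/10) + 120·10^(81/10) = 9.086e+10.
L_eq = 10·log₁₀(9.086e+10/260) = 85.43 dB(A).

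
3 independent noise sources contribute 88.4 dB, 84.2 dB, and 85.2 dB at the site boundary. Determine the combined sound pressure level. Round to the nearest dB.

Incoherent sources combine by intensity addition: L_total = 10·log₁₀(Σ 10^(L_i/10)).
Σ 10^(L/10) = 10^(88.4/10) + 10^(84.2/10) + 10^(85.2/10) = 1.286e+09.
L_total = 10·log₁₀(1.286e+09) = 91.09 dB.

91 dB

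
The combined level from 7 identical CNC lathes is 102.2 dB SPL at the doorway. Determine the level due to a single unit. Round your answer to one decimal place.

93.7 dB SPL

7 equal contributions raise the level by 10·log₁₀ 7 = 8.451 dB, so each unit alone gives 102.2 − 8.451.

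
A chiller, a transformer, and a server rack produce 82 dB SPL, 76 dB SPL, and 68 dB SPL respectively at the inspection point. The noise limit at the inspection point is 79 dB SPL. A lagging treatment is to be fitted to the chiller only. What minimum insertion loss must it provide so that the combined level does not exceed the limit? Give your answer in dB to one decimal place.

Everything except the chiller sums to 10^(76/10) + 10^(68/10) = 4.612e+07 in linear terms, 76.64 dB SPL.
The limit corresponds to 10^(79/10) = 7.943e+07; subtracting the fixed part leaves 3.331e+07 for the chiller, i.e. 75.23 dB SPL.
So the chiller must be reduced from 82 to 75.23 dB SPL: IL = 6.77 dB.

6.8 dB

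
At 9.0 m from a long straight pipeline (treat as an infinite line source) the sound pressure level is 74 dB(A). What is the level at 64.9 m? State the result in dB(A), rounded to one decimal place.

For a line source, L₂ = L₁ − 10·log₁₀(r₂/r₁).
L₂ = 74 − 10·log₁₀(64.9/9.0) = 74 − 8.580 = 65.42 dB(A).

65.4 dB(A)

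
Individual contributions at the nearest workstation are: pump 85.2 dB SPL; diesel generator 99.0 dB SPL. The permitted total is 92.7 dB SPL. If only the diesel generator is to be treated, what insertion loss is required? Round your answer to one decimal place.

Fixed contribution from the other source: Σ 10^(L/10) = 10^(85.2/10) = 3.311e+08 (85.20 dB SPL).
To meet 92.7 dB SPL overall, the treated diesel generator may contribute at most 10^(92.7/10) − 3.311e+08 = 1.531e+09, i.e. 91.85 dB SPL.
Required insertion loss = 99.0 − 91.85 = 7.15 dB.

7.2 dB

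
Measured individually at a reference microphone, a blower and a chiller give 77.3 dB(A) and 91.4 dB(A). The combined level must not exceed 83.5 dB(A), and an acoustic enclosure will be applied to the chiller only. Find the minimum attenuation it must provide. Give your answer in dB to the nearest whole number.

9 dB

Fixed contribution from the other source: Σ 10^(L/10) = 10^(77.3/10) = 5.370e+07 (77.30 dB(A)).
The limit corresponds to 10^(83.5/10) = 2.239e+08; subtracting the fixed part leaves 1.702e+08 for the chiller, i.e. 82.31 dB(A).
Required insertion loss = 91.4 − 82.31 = 9.09 dB.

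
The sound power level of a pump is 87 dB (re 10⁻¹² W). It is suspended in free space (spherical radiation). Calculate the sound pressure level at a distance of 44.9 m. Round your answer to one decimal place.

43.0 dB

Free-field spherical radiation: L_p = L_w − 10·log₁₀(4π·r²), r = 44.9 m.
4π·r² = 2.533e+04 m², 10·log₁₀ of that is 44.037 dB.
L_p = 87 − 44.037 = 42.96 dB.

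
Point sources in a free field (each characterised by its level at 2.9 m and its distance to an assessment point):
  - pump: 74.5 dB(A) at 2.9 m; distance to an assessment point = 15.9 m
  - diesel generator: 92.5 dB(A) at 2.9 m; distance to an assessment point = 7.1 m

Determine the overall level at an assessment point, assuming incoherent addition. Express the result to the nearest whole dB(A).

First find each source's level at the receiver (point-source: −20·log₁₀(r/r_ref)), then combine on an intensity basis.
pump: 74.5 − 20·log₁₀(15.9/2.9) = 74.5 − 14.78 = 59.72 dB(A).
diesel generator: 92.5 − 20·log₁₀(7.1/2.9) = 92.5 − 7.78 = 84.72 dB(A).
Σ 10^(L/10) = 2.976e+08 → L_total = 10·log₁₀(2.976e+08) = 84.74 dB(A).

85 dB(A)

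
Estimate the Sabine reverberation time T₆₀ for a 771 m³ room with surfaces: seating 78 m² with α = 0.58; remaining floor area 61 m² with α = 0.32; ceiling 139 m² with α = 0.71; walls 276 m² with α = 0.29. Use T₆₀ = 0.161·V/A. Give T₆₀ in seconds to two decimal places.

0.51 s

Total absorption A = 78·0.58 + 61·0.32 + 139·0.71 + 276·0.29 = 243.49 m² sabins.
T₆₀ = 0.161 × 771 / 243.49 = 0.510 s.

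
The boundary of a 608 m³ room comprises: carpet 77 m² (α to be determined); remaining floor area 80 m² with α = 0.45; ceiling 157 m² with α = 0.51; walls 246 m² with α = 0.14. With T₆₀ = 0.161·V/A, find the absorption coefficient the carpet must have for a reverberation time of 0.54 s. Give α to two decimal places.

0.40

A = 0.161·V/T₆₀ = 0.161·608/0.54 = 181.27 m² sabins.
Absorption from the other surfaces = 80·0.45 + 157·0.51 + 246·0.14 = 150.51 m², so the carpet must supply 30.76 m² over 77 m².
α = 30.76/77 = 0.400.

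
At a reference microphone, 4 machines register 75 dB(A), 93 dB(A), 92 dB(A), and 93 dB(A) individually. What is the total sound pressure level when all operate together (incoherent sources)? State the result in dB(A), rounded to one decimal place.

97.5 dB(A)

For uncorrelated sources the intensities add, so convert each level to linear form, sum, and take 10·log₁₀ of the total.
Σ 10^(L/10) = 10^(75/10) + 10^(93/10) + 10^(92/10) + 10^(93/10) = 5.607e+09.
L_total = 10·log₁₀(5.607e+09) = 97.49 dB(A).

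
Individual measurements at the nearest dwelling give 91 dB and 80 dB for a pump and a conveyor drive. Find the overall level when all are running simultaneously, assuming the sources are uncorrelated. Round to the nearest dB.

91 dB

For uncorrelated sources the intensities add, so convert each level to linear form, sum, and take 10·log₁₀ of the total.
Σ 10^(L/10) = 10^(91/10) + 10^(80/10) = 1.359e+09.
L_total = 10·log₁₀(1.359e+09) = 91.33 dB.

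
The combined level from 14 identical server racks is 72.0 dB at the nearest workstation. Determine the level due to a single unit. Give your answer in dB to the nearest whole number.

Dividing the total intensity by 14 lowers the level by 10·log₁₀ 14 = 11.461 dB: L₁ = 72.0 − 11.461.

61 dB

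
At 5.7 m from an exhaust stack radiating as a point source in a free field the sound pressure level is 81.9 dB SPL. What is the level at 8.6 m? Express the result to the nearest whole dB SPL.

78 dB SPL

Point-source attenuation: ΔL = 20·log₁₀(r₂/r₁) = 20·log₁₀(8.6/5.7) = 3.572 dB.
L₂ = 81.9 − 20·log₁₀(8.6/5.7) = 81.9 − 3.572 = 78.33 dB SPL.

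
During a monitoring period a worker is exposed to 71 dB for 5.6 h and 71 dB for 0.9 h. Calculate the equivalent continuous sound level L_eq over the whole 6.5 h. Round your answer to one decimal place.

L_eq = 10·log₁₀[(1/T)·Σ tᵢ·10^(Lᵢ/10)] with T = 6.5 h.
Σ tᵢ·10^(Lᵢ/10) = 5.6·10^(71/10) + 0.9·10^(71/10) = 8.183e+07.
L_eq = 10·log₁₀(8.183e+07/6.5) = 71.00 dB.

71.0 dB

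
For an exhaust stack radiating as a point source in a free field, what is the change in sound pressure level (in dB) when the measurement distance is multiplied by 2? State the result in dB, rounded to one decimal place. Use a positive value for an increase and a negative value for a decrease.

Point-source spreading: ΔL = −20·log₁₀(r₂/r₁).
ΔL = −20·log₁₀(2) = -6.02 dB.

-6.0 dB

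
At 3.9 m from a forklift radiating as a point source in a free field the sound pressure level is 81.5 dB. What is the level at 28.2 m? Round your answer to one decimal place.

For a point source, L₂ = L₁ − 20·log₁₀(r₂/r₁).
L₂ = 81.5 − 20·log₁₀(28.2/3.9) = 81.5 − 17.184 = 64.32 dB.

64.3 dB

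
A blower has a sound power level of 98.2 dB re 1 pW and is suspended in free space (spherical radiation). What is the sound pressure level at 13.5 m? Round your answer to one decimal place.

64.6 dB

The power spreads over a sphere of area 4π·r², so L_p = L_w − 10·log₁₀(4π·r²).
4π·r² = 2290 m², 10·log₁₀ of that is 33.599 dB.
L_p = 98.2 − 33.599 = 64.60 dB.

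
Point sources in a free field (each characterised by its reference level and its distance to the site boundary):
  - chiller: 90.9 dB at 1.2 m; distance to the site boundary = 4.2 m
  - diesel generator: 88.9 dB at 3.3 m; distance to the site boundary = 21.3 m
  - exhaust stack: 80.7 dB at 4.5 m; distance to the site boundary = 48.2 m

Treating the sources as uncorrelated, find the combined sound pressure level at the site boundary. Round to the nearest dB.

First find each source's level at the receiver (point-source: −20·log₁₀(r/r_ref)), then combine on an intensity basis.
chiller: 90.9 − 20·log₁₀(4.2/1.2) = 90.9 − 10.88 = 80.02 dB.
diesel generator: 88.9 − 20·log₁₀(21.3/3.3) = 88.9 − 16.20 = 72.70 dB.
exhaust stack: 80.7 − 20·log₁₀(48.2/4.5) = 80.7 − 20.60 = 60.10 dB.
Σ 10^(L/10) = 1.201e+08 → L_total = 10·log₁₀(1.201e+08) = 80.79 dB.

81 dB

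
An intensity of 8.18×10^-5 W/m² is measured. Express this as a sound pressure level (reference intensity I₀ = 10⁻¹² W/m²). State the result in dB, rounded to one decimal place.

79.1 dB

Dividing by I₀ shifts the exponent by 12: I/I₀ = 8.18×10^7.
L = 10·(0.9128 + 7) = 79.13 dB.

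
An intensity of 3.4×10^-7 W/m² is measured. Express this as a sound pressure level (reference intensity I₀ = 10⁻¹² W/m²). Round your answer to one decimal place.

55.3 dB

Dividing by I₀ shifts the exponent by 12: I/I₀ = 3.4×10^5.
L = 10·(0.5315 + 5) = 55.31 dB.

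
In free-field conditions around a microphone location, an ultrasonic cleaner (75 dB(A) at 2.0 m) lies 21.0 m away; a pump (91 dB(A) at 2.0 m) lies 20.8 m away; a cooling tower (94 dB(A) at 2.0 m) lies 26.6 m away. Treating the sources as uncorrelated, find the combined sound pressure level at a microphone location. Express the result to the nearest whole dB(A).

74 dB(A)

Propagate each source to the receiver with L = L_ref − 20·log₁₀(r/r_ref), then add intensities.
ultrasonic cleaner: 75 − 20·log₁₀(21.0/2.0) = 75 − 20.42 = 54.58 dB(A).
pump: 91 − 20·log₁₀(20.8/2.0) = 91 − 20.34 = 70.66 dB(A).
cooling tower: 94 − 20·log₁₀(26.6/2.0) = 94 − 22.48 = 71.52 dB(A).
Σ 10^(L/10) = 2.613e+07 → L_total = 10·log₁₀(2.613e+07) = 74.17 dB(A).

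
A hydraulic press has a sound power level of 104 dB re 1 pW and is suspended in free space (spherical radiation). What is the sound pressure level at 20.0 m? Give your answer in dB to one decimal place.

Free-field spherical radiation: L_p = L_w − 10·log₁₀(4π·r²), r = 20.0 m.
4π·r² = 5027 m², 10·log₁₀ of that is 37.013 dB.
L_p = 104 − 37.013 = 66.99 dB.

67.0 dB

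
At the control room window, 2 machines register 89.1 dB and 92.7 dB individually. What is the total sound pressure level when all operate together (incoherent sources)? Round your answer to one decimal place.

94.3 dB

Incoherent sources combine by intensity addition: L_total = 10·log₁₀(Σ 10^(L_i/10)).
Σ 10^(L/10) = 10^(89.1/10) + 10^(92.7/10) = 2.675e+09.
L_total = 10·log₁₀(2.675e+09) = 94.27 dB.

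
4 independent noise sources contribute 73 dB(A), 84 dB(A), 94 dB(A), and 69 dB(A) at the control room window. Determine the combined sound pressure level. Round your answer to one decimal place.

Incoherent sources combine by intensity addition: L_total = 10·log₁₀(Σ 10^(L_i/10)).
Σ 10^(L/10) = 10^(73/10) + 10^(84/10) + 10^(94/10) + 10^(69/10) = 2.791e+09.
L_total = 10·log₁₀(2.791e+09) = 94.46 dB(A).

94.5 dB(A)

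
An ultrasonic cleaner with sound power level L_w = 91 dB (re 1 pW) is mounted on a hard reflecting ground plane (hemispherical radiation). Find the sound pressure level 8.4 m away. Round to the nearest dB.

Free-field hemispherical radiation: L_p = L_w − 10·log₁₀(2π·r²), r = 8.4 m.
2π·r² = 443.3 m², 10·log₁₀ of that is 26.467 dB.
L_p = 91 − 26.467 = 64.53 dB.

65 dB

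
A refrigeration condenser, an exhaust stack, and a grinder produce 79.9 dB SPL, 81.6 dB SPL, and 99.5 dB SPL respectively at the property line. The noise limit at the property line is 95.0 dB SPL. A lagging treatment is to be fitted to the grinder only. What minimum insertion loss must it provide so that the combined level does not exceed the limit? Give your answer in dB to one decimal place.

4.8 dB

Everything except the grinder sums to 10^(79.9/10) + 10^(81.6/10) = 2.423e+08 in linear terms, 83.84 dB SPL.
To meet 95.0 dB SPL overall, the treated grinder may contribute at most 10^(95.0/10) − 2.423e+08 = 2.920e+09, i.e. 94.65 dB SPL.
Required insertion loss = 99.5 − 94.65 = 4.85 dB.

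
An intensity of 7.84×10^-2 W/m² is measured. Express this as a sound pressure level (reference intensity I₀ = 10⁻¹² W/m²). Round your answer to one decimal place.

108.9 dB

L = 10·log₁₀(I/I₀) = 10·log₁₀(7.84×10^-2/10⁻¹²) = 10·log₁₀(7.84×10^10).
L = 10·(0.8943 + 10) = 108.94 dB.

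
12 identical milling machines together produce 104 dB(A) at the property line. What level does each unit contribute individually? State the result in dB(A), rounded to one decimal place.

93.2 dB(A)

12 equal contributions raise the level by 10·log₁₀ 12 = 10.792 dB, so each unit alone gives 104 − 10.792.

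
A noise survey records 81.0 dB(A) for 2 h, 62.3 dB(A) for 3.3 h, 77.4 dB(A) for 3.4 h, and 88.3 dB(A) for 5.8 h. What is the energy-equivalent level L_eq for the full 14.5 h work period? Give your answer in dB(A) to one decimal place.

84.8 dB(A)

The energy average is taken in the linear domain: L_eq = 10·log₁₀[(Σ tᵢ·10^(Lᵢ/10))/T], T = 14.5 h.
Σ tᵢ·10^(Lᵢ/10) = 2·10^(81.0/10) + 3.3·10^(62.3/10) + 3.4·10^(77.4/10) + 5.8·10^(88.3/10) = 4.366e+09.
L_eq = 10·log₁₀(4.366e+09/14.5) = 84.79 dB(A).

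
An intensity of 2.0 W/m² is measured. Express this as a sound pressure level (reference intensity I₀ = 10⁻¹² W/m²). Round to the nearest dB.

123 dB

I/I₀ = 2.0/10⁻¹² = 2.0×10^12, and L = 10·log₁₀(I/I₀).
L = 10·(0.3010 + 12) = 123.01 dB.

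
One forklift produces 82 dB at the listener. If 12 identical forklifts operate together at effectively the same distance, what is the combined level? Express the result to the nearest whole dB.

93 dB

L_total = L₁ + 10·log₁₀ N for N identical incoherent sources.
L_total = 82 + 10·log₁₀(12) = 82 + 10.792 = 92.79 dB.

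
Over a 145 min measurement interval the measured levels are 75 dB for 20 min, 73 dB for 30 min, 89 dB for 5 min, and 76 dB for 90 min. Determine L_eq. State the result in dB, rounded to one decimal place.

L_eq = 10·log₁₀[(1/T)·Σ tᵢ·10^(Lᵢ/10)] with T = 145 min.
Σ tᵢ·10^(Lᵢ/10) = 20·10^(75/10) + 30·10^(73/10) + 5·10^(89/10) + 90·10^(76/10) = 8.786e+09.
L_eq = 10·log₁₀(8.786e+09/145) = 77.82 dB.

77.8 dB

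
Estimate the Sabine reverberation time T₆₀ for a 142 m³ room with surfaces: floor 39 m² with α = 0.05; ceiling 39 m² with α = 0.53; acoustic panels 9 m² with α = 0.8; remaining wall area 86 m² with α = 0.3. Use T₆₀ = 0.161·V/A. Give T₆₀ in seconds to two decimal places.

0.41 s

Total absorption A = 39·0.05 + 39·0.53 + 9·0.8 + 86·0.3 = 55.62 m² sabins.
T₆₀ = 0.161·V/A = 0.161·142/55.62 = 0.411 s.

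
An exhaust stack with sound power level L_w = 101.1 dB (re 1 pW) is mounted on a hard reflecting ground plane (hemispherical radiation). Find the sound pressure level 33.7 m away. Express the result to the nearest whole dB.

63 dB

The power spreads over a hemisphere of area 2π·r², so L_p = L_w − 10·log₁₀(2π·r²).
2π·r² = 7136 m², 10·log₁₀ of that is 38.534 dB.
L_p = 101.1 − 38.534 = 62.57 dB.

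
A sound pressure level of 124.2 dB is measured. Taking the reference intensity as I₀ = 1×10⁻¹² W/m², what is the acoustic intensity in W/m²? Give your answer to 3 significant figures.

I/I₀ = 10^(124.2/10) = 2.63e+12, so I = 2.63e+12 × 10⁻¹² W/m².

2.63 W/m²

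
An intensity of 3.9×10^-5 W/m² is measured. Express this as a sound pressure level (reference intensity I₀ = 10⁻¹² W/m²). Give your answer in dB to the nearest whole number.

L = 10·log₁₀(I/I₀) = 10·log₁₀(3.9×10^-5/10⁻¹²) = 10·log₁₀(3.9×10^7).
L = 10·(0.5911 + 7) = 75.91 dB.

76 dB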